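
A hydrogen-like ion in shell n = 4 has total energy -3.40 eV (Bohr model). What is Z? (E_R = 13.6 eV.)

E_n = −E_R Z²/n² ⇒ Z² = −E_n n²/E_R = 3.40 × 4² / 13.6 ≈ 4.00
Z = 2

2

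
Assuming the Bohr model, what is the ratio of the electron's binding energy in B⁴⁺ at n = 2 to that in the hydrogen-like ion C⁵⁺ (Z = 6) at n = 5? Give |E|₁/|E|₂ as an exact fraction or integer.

625/144

|E| ∝ Z^2 · n^-2
|E|₁/|E|₂ = (5/6)^2 · (2/5)^-2 = 625/144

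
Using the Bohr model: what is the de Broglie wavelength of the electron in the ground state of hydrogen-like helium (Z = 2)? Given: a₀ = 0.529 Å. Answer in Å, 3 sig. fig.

1.66 Å

The Bohr quantisation condition is nλ = 2πr_n.
r_n = n²a₀/Z = 0.265 Å
λ = 2πr_n/n = 2π·0.265/1 = 1.66 Å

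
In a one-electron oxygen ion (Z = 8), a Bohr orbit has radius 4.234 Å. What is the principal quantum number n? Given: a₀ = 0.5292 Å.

r_n = n²a₀/Z ⇒ n² = rZ/a₀ = 4.234 × 8 / 0.5292 ≈ 64.01
n = 8

8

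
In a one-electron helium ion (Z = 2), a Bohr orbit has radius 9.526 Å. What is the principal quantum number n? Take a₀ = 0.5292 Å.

6

r_n = n²a₀/Z ⇒ n² = rZ/a₀ = 9.526 × 2 / 0.5292 ≈ 36.00
n = 6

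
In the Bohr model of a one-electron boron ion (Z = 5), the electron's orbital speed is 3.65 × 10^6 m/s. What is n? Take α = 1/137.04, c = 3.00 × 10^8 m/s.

3

v_n = Zαc/n ⇒ n = Zαc/v = 5 × 0.00730 × 3.00 × 10^8 / 3.65 × 10^6 ≈ 3.00
n = 3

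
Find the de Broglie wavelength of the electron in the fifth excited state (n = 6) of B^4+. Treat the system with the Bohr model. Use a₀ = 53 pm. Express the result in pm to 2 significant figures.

400 pm

The Bohr quantisation condition is nλ = 2πr_n.
r_n = n²a₀/Z = 380 pm
λ = 2πr_n/n = 2π·380/6 = 400 pm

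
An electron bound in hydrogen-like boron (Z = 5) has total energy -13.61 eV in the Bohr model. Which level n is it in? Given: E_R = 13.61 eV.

5

E_n = −E_R Z²/n² ⇒ n² = E_R Z²/(−E_n) = 13.61 × 5² / 13.61 ≈ 25.00
n = 5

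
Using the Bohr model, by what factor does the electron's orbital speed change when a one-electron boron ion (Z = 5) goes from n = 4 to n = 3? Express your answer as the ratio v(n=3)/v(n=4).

v ∝ Z^1 · n^-1; with Z fixed, v ∝ n^-1.
v(n=3)/v(n=4) = (3/4)^-1 = 4/3

4/3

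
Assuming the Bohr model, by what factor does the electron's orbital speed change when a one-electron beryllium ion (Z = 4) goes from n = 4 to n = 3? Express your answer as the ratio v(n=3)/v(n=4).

v ∝ Z^1 · n^-1; with Z fixed, v ∝ n^-1.
v(n=3)/v(n=4) = (3/4)^-1 = 4/3

4/3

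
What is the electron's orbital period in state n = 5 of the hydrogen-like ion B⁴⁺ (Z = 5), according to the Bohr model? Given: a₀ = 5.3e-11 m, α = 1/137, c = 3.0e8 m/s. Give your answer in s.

7.6e-16 s

r = n²a₀/Z = 5²·5.3e-11/5 = 2.6e-10 m
v = Zαc/n = 5·0.0073·3.0e8/5 = 2.2e6 m/s
T = 2πr/v = 7.6e-16 s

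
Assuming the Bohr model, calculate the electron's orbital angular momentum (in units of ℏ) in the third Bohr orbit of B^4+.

L_n = nℏ, so L/ℏ = n = 3.

3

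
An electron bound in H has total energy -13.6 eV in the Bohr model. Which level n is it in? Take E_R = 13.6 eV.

E_n = −E_R Z²/n² ⇒ n² = E_R Z²/(−E_n) = 13.6 × 1² / 13.6 ≈ 1.00
n = 1

1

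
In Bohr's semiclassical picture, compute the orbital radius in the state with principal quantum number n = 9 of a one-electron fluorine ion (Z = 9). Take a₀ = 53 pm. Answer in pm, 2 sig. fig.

r_n = n²a₀/Z = 9² × 53 / 9
    = 81 × 53 / 9 = 480 pm

480 pm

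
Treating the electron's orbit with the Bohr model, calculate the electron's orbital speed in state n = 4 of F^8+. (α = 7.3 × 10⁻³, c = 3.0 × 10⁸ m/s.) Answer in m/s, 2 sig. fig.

v_n = Zαc/n = 9 × 0.0073 × 3.0 × 10⁸ / 4
    = 4.9 × 10⁶ m/s

4.9 × 10⁶ m/s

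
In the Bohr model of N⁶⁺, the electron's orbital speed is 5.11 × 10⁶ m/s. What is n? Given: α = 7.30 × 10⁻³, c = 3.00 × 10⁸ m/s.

v_n = Zαc/n ⇒ n = Zαc/v = 7 × 0.00730 × 3.00 × 10⁸ / 5.11 × 10⁶ ≈ 3.00
n = 3

3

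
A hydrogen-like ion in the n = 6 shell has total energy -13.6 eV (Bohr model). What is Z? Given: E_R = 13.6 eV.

6

E_n = −E_R Z²/n² ⇒ Z² = −E_n n²/E_R = 13.6 × 6² / 13.6 ≈ 36.00
Z = 6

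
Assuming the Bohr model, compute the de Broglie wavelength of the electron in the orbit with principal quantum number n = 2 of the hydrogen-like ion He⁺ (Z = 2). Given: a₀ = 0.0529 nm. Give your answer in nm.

0.332 nm

The Bohr quantisation condition is nλ = 2πr_n.
r_n = n²a₀/Z = 0.106 nm
λ = 2πr_n/n = 2π·0.106/2 = 0.332 nm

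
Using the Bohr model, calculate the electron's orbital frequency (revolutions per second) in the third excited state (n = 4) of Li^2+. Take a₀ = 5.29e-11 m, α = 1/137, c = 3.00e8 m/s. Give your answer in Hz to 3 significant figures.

r = n²a₀/Z = 2.82e-10 m, v = Zαc/n = 1.64e6 m/s
f = v/(2πr) = 9.26e14 Hz

9.26e14 Hz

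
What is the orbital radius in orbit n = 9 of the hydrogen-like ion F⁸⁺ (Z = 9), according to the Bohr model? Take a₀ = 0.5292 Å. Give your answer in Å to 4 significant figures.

r_n = n²a₀/Z = 9² × 0.5292 / 9
    = 81 × 0.5292 / 9 = 4.763 Å

4.763 Å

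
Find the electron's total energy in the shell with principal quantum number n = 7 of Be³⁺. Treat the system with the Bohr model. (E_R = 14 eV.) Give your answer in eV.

-4.6 eV

E_n = −E_R·Z²/n² = −14 × 4²/7² = -4.6 eV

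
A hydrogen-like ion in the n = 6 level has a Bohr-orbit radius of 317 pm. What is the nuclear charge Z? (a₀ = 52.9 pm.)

6

r_n = n²a₀/Z ⇒ Z = n²a₀/r = 6² × 52.9 / 317 ≈ 6.01
Z = 6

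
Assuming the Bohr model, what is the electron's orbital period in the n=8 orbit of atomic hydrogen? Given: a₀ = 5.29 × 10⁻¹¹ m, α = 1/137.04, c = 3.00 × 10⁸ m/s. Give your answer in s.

r = n²a₀/Z = 8²·5.29 × 10⁻¹¹/1 = 3.39 × 10⁻⁹ m
v = Zαc/n = 1·0.00730·3.00 × 10⁸/8 = 2.74 × 10⁵ m/s
T = 2πr/v = 7.77 × 10⁻¹⁴ s

7.77 × 10⁻¹⁴ s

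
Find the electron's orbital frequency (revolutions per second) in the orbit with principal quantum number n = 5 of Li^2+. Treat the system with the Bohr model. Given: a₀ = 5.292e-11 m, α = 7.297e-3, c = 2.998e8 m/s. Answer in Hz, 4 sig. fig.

4.737e14 Hz

r = n²a₀/Z = 4.410e-10 m, v = Zαc/n = 1.313e6 m/s
f = v/(2πr) = 4.737e14 Hz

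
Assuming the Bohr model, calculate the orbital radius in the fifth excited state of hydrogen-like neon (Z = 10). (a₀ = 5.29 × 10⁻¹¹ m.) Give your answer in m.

r_n = n²a₀/Z = 6² × 5.29 × 10⁻¹¹ / 10
    = 36 × 5.29 × 10⁻¹¹ / 10 = 1.90 × 10⁻¹⁰ m

1.90 × 10⁻¹⁰ m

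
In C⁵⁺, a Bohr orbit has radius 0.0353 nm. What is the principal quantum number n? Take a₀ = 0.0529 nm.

r_n = n²a₀/Z ⇒ n² = rZ/a₀ = 0.0353 × 6 / 0.0529 ≈ 4.00
n = 2

2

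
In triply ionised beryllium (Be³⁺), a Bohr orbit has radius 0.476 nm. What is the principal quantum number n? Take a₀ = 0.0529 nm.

r_n = n²a₀/Z ⇒ n² = rZ/a₀ = 0.476 × 4 / 0.0529 ≈ 35.99
n = 6

6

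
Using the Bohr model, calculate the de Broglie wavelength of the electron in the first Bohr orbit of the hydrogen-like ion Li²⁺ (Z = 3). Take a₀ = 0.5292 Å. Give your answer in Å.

The Bohr quantisation condition is nλ = 2πr_n.
r_n = n²a₀/Z = 0.1764 Å
λ = 2πr_n/n = 2π·0.1764/1 = 1.108 Å

1.108 Å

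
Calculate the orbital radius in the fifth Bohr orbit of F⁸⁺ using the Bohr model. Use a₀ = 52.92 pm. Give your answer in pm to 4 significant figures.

147.0 pm

r_n = n²a₀/Z = 5² × 52.92 / 9
    = 25 × 52.92 / 9 = 147.0 pm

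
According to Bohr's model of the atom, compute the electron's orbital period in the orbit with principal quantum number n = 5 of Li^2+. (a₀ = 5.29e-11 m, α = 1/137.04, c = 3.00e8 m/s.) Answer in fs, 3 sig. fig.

2.11 fs

r = n²a₀/Z = 5²·5.29e-11/3 = 4.41e-10 m
v = Zαc/n = 3·0.00730·3.00e8/5 = 1.31e6 m/s
T = 2πr/v = 2.11e-15 s = 2.11 fs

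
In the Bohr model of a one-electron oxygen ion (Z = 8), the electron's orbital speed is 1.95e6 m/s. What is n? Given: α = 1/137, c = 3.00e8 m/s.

v_n = Zαc/n ⇒ n = Zαc/v = 8 × 0.00730 × 3.00e8 / 1.95e6 ≈ 8.98
n = 9

9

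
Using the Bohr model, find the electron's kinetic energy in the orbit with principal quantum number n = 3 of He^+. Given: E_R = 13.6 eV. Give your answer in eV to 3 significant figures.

For a Coulomb orbit the virial theorem gives K = −E_n.
E_n = −E_R·Z²/n², so K = E_R·Z²/n² = 13.6 × 2²/3² = 6.04 eV

6.04 eV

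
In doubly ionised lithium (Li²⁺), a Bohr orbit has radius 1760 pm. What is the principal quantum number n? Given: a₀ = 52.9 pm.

r_n = n²a₀/Z ⇒ n² = rZ/a₀ = 1760 × 3 / 52.9 ≈ 99.81
n = 10

10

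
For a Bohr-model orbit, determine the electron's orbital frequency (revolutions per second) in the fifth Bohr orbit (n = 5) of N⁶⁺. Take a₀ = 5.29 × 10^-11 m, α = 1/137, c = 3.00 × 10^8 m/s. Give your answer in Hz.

2.58 × 10^15 Hz

r = n²a₀/Z = 1.89 × 10^-10 m, v = Zαc/n = 3.07 × 10^6 m/s
f = v/(2πr) = 2.58 × 10^15 Hz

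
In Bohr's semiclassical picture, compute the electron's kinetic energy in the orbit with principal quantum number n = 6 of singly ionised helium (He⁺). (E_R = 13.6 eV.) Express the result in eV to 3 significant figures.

1.51 eV

For a Coulomb orbit the virial theorem gives K = −E_n.
E_n = −E_R·Z²/n², so K = E_R·Z²/n² = 13.6 × 2²/6² = 1.51 eV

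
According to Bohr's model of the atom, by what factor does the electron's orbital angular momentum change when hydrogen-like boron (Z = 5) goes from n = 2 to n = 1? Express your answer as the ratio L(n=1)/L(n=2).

1/2

L = nℏ depends only on n, so L ∝ n.
L(n=1)/L(n=2) = (1/2)^1 = 1/2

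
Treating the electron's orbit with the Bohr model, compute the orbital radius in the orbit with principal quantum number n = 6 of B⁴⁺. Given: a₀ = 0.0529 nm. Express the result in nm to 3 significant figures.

r_n = n²a₀/Z = 6² × 0.0529 / 5
    = 36 × 0.0529 / 5 = 0.381 nm

0.381 nm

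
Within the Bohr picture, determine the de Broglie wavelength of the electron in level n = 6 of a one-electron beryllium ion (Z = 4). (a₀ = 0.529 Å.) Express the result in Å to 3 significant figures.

The Bohr quantisation condition is nλ = 2πr_n.
r_n = n²a₀/Z = 4.76 Å
λ = 2πr_n/n = 2π·4.76/6 = 4.99 Å

4.99 Å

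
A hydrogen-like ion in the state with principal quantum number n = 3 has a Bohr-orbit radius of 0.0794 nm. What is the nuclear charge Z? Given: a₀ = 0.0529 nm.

6

r_n = n²a₀/Z ⇒ Z = n²a₀/r = 3² × 0.0529 / 0.0794 ≈ 6.00
Z = 6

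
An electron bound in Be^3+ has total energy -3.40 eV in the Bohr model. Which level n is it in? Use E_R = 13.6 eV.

8

E_n = −E_R Z²/n² ⇒ n² = E_R Z²/(−E_n) = 13.6 × 4² / 3.40 ≈ 64.00
n = 8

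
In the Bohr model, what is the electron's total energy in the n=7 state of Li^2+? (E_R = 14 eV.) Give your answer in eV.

E_n = −E_R·Z²/n² = −14 × 3²/7² = -2.6 eV

-2.6 eV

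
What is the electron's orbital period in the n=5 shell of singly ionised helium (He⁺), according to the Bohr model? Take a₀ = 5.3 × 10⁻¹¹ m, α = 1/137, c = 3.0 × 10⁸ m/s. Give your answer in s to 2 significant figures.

r = n²a₀/Z = 5²·5.3 × 10⁻¹¹/2 = 6.6 × 10⁻¹⁰ m
v = Zαc/n = 2·0.0073·3.0 × 10⁸/5 = 8.8 × 10⁵ m/s
T = 2πr/v = 4.8 × 10⁻¹⁵ s

4.8 × 10⁻¹⁵ s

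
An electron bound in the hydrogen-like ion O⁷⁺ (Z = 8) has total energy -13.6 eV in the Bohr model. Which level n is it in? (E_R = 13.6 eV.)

8

E_n = −E_R Z²/n² ⇒ n² = E_R Z²/(−E_n) = 13.6 × 8² / 13.6 ≈ 64.00
n = 8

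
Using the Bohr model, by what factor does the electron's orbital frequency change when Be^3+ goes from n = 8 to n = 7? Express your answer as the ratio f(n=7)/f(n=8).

f ∝ Z^2 · n^-3; with Z fixed, f ∝ n^-3.
f(n=7)/f(n=8) = (7/8)^-3 = 512/343

512/343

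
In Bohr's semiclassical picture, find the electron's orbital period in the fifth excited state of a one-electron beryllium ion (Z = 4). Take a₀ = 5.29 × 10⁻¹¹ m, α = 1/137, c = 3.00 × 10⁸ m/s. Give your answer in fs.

2.05 fs

r = n²a₀/Z = 6²·5.29 × 10⁻¹¹/4 = 4.76 × 10⁻¹⁰ m
v = Zαc/n = 4·0.00730·3.00 × 10⁸/6 = 1.46 × 10⁶ m/s
T = 2πr/v = 2.05 × 10⁻¹⁵ s = 2.05 fs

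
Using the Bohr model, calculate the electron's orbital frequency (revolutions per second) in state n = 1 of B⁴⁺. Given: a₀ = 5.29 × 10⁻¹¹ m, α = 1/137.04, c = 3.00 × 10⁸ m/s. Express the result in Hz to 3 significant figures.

1.65 × 10¹⁷ Hz

r = n²a₀/Z = 1.06 × 10⁻¹¹ m, v = Zαc/n = 1.09 × 10⁷ m/s
f = v/(2πr) = 1.65 × 10¹⁷ Hz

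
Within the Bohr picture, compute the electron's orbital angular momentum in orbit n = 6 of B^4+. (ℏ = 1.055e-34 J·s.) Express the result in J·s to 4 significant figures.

L_n = nℏ = 6 × 1.055e-34 = 6.330e-34 J·s

6.330e-34 J·s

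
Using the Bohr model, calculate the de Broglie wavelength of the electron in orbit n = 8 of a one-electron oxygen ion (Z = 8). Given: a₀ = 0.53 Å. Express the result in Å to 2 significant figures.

3.3 Å

The Bohr quantisation condition is nλ = 2πr_n.
r_n = n²a₀/Z = 4.2 Å
λ = 2πr_n/n = 2π·4.2/8 = 3.3 Å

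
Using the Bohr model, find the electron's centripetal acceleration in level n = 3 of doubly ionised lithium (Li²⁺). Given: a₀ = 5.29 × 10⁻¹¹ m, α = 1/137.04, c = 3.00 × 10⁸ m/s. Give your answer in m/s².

r = n²a₀/Z = 1.59 × 10⁻¹⁰ m, v = Zαc/n = 2.19 × 10⁶ m/s
a = v²/r = (2.19 × 10⁶)² / 1.59 × 10⁻¹⁰ = 3.02 × 10²² m/s²

3.02 × 10²² m/s²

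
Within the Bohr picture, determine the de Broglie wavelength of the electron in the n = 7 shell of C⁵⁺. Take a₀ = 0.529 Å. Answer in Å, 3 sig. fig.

3.88 Å

The Bohr quantisation condition is nλ = 2πr_n.
r_n = n²a₀/Z = 4.32 Å
λ = 2πr_n/n = 2π·4.32/7 = 3.88 Å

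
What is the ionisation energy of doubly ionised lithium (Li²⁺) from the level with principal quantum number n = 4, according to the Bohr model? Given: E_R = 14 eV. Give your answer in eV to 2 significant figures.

E_n = −E_R·Z²/n² = −14 × 3²/4² eV = -7.9 eV
Ionisation energy = −E_n = 7.9 eV

7.9 eV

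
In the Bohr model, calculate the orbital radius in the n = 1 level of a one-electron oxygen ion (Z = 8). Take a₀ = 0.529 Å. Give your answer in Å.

0.0661 Å

r_n = n²a₀/Z = 1² × 0.529 / 8
    = 1 × 0.529 / 8 = 0.0661 Å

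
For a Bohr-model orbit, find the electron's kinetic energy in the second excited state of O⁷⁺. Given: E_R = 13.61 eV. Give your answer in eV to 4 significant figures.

For a Coulomb orbit the virial theorem gives K = −E_n.
E_n = −E_R·Z²/n², so K = E_R·Z²/n² = 13.61 × 8²/3² = 96.78 eV

96.78 eV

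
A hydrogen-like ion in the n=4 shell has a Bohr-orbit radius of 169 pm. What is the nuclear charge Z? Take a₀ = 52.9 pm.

r_n = n²a₀/Z ⇒ Z = n²a₀/r = 4² × 52.9 / 169 ≈ 5.01
Z = 5

5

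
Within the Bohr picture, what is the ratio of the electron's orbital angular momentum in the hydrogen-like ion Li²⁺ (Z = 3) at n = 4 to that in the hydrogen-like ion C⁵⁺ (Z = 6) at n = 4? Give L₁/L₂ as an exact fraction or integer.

L = nℏ is independent of Z.
L₁/L₂ = n₁/n₂ = 4/4 = 1

1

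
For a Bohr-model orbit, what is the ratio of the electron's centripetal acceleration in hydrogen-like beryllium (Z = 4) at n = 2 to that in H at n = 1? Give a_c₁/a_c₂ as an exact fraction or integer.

4

a_c ∝ Z^3 · n^-4
a_c₁/a_c₂ = (4/1)^3 · (2/1)^-4 = 4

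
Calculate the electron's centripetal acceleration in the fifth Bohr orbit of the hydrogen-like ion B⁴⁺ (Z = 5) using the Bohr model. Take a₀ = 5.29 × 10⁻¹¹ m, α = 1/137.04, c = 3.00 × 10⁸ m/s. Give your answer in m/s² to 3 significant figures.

r = n²a₀/Z = 2.64 × 10⁻¹⁰ m, v = Zαc/n = 2.19 × 10⁶ m/s
a = v²/r = (2.19 × 10⁶)² / 2.64 × 10⁻¹⁰ = 1.81 × 10²² m/s²

1.81 × 10²² m/s²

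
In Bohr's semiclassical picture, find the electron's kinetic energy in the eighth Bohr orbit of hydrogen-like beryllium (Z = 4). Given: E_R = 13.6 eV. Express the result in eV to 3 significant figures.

For a Coulomb orbit the virial theorem gives K = −E_n.
E_n = −E_R·Z²/n², so K = E_R·Z²/n² = 13.6 × 4²/8² = 3.40 eV

3.40 eV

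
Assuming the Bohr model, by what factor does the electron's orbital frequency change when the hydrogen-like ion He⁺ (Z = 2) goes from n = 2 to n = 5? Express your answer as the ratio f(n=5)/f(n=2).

f ∝ Z^2 · n^-3; with Z fixed, f ∝ n^-3.
f(n=5)/f(n=2) = (5/2)^-3 = 8/125

8/125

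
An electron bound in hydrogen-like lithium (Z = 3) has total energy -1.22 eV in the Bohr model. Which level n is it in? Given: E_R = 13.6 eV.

10

E_n = −E_R Z²/n² ⇒ n² = E_R Z²/(−E_n) = 13.6 × 3² / 1.22 ≈ 100.33
n = 10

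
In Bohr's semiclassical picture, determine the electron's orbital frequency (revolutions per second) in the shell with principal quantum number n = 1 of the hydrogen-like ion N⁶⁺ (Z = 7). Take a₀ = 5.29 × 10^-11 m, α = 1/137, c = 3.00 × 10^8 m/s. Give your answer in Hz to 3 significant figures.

r = n²a₀/Z = 7.56 × 10^-12 m, v = Zαc/n = 1.53 × 10^7 m/s
f = v/(2πr) = 3.23 × 10^17 Hz

3.23 × 10^17 Hz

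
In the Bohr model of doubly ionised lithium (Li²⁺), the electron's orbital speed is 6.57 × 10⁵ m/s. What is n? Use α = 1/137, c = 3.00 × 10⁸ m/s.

10

v_n = Zαc/n ⇒ n = Zαc/v = 3 × 0.00730 × 3.00 × 10⁸ / 6.57 × 10⁵ ≈ 10.00
n = 10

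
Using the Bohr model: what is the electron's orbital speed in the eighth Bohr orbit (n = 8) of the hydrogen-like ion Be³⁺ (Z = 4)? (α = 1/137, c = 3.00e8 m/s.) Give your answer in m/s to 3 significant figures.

1.09e6 m/s

v_n = Zαc/n = 4 × 0.00730 × 3.00e8 / 8
    = 1.09e6 m/s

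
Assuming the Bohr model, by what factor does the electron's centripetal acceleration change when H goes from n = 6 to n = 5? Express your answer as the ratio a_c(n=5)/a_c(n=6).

1296/625

a_c ∝ Z^3 · n^-4; with Z fixed, a_c ∝ n^-4.
a_c(n=5)/a_c(n=6) = (5/6)^-4 = 1296/625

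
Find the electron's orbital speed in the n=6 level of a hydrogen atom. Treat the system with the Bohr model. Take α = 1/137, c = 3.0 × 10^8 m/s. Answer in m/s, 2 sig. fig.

v_n = Zαc/n = 1 × 0.0073 × 3.0 × 10^8 / 6
    = 3.6 × 10^5 m/s

3.6 × 10^5 m/s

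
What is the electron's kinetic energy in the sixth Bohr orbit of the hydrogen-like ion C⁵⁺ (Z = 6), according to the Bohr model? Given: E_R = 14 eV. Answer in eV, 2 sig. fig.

For a Coulomb orbit the virial theorem gives K = −E_n.
E_n = −E_R·Z²/n², so K = E_R·Z²/n² = 14 × 6²/6² = 14 eV

14 eV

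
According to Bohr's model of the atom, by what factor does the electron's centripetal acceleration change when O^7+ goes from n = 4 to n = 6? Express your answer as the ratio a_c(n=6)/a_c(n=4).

a_c ∝ Z^3 · n^-4; with Z fixed, a_c ∝ n^-4.
a_c(n=6)/a_c(n=4) = (6/4)^-4 = 16/81

16/81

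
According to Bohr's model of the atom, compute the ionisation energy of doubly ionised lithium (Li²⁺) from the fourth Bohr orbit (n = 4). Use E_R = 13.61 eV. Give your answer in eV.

E_n = −E_R·Z²/n² = −13.61 × 3²/4² eV = -7.656 eV
Ionisation energy = −E_n = 7.656 eV

7.656 eV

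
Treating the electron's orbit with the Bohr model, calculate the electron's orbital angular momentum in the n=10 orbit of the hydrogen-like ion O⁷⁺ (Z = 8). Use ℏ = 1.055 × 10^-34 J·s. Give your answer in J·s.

L_n = nℏ = 10 × 1.055 × 10^-34 = 1.055 × 10^-33 J·s

1.055 × 10^-33 J·s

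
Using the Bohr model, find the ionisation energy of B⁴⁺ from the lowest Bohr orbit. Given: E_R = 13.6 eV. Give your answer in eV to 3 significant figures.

E_n = −E_R·Z²/n² = −13.6 × 5²/1² eV = -340 eV
Ionisation energy = −E_n = 340 eV

340 eV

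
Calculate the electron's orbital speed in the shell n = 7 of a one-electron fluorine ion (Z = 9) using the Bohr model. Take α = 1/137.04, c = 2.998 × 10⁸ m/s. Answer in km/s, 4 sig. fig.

v_n = Zαc/n = 9 × 0.007297 × 2.998 × 10⁸ / 7
    = 2813 km/s

2813 km/s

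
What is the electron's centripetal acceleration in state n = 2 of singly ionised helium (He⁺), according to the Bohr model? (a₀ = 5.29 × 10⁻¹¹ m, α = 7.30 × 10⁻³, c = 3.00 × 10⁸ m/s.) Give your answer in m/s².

r = n²a₀/Z = 1.06 × 10⁻¹⁰ m, v = Zαc/n = 2.19 × 10⁶ m/s
a = v²/r = (2.19 × 10⁶)² / 1.06 × 10⁻¹⁰ = 4.53 × 10²² m/s²

4.53 × 10²² m/s²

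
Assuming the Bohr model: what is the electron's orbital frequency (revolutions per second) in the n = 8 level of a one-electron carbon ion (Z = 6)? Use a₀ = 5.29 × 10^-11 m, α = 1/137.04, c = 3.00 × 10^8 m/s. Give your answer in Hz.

4.63 × 10^14 Hz

r = n²a₀/Z = 5.64 × 10^-10 m, v = Zαc/n = 1.64 × 10^6 m/s
f = v/(2πr) = 4.63 × 10^14 Hz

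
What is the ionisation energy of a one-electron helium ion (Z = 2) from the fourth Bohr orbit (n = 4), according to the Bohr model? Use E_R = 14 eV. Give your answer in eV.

3.5 eV

E_n = −E_R·Z²/n² = −14 × 2²/4² eV = -3.5 eV
Ionisation energy = −E_n = 3.5 eV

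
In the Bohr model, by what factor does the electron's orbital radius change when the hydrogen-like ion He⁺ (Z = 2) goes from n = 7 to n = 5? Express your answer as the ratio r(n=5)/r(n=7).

r ∝ Z^-1 · n^2; with Z fixed, r ∝ n^2.
r(n=5)/r(n=7) = (5/7)^2 = 25/49

25/49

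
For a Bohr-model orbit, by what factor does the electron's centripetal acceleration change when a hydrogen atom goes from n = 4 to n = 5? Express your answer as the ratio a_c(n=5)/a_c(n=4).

256/625

a_c ∝ Z^3 · n^-4; with Z fixed, a_c ∝ n^-4.
a_c(n=5)/a_c(n=4) = (5/4)^-4 = 256/625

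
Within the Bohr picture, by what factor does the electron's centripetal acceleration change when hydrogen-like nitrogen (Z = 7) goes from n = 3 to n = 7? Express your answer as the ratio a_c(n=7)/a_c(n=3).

81/2401

a_c ∝ Z^3 · n^-4; with Z fixed, a_c ∝ n^-4.
a_c(n=7)/a_c(n=3) = (7/3)^-4 = 81/2401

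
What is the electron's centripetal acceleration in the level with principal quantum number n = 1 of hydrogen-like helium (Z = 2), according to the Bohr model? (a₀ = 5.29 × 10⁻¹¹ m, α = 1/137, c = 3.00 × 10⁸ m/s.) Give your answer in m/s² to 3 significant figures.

7.25 × 10²³ m/s²

r = n²a₀/Z = 2.65 × 10⁻¹¹ m, v = Zαc/n = 4.38 × 10⁶ m/s
a = v²/r = (4.38 × 10⁶)² / 2.65 × 10⁻¹¹ = 7.25 × 10²³ m/s²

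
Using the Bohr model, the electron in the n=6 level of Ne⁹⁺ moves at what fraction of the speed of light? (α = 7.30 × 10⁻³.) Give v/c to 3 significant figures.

0.0122

v_n = Zαc/n, so v/c = Zα/n = 10 × 0.00730 / 6 = 0.0122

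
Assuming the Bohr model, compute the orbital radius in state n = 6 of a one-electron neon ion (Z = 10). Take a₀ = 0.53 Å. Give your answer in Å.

1.9 Å

r_n = n²a₀/Z = 6² × 0.53 / 10
    = 36 × 0.53 / 10 = 1.9 Å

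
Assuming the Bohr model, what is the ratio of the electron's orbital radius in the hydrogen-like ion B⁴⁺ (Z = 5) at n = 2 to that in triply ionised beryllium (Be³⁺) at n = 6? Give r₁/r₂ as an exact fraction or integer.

4/45

r ∝ Z^-1 · n^2
r₁/r₂ = (5/4)^-1 · (2/6)^2 = 4/45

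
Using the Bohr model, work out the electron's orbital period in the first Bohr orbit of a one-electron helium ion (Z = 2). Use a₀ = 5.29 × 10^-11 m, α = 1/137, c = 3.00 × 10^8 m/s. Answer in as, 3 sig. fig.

37.9 as

r = n²a₀/Z = 1²·5.29 × 10^-11/2 = 2.65 × 10^-11 m
v = Zαc/n = 2·0.00730·3.00 × 10^8/1 = 4.38 × 10^6 m/s
T = 2πr/v = 3.79 × 10^-17 s = 37.9 as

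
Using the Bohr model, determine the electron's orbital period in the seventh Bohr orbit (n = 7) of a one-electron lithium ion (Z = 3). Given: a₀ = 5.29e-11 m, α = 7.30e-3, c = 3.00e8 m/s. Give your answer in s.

r = n²a₀/Z = 7²·5.29e-11/3 = 8.64e-10 m
v = Zαc/n = 3·0.00730·3.00e8/7 = 9.39e5 m/s
T = 2πr/v = 5.78e-15 s

5.78e-15 s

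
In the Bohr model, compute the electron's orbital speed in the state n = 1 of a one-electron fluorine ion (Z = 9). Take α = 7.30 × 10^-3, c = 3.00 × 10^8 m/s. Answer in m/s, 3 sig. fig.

1.97 × 10^7 m/s

v_n = Zαc/n = 9 × 0.00730 × 3.00 × 10^8 / 1
    = 1.97 × 10^7 m/s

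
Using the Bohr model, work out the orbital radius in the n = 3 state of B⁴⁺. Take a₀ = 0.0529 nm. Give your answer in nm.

0.0952 nm

r_n = n²a₀/Z = 3² × 0.0529 / 5
    = 9 × 0.0529 / 5 = 0.0952 nm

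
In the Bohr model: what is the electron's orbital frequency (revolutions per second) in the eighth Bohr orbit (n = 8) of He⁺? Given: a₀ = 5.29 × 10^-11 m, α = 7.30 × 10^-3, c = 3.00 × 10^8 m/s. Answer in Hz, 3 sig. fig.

5.15 × 10^13 Hz

r = n²a₀/Z = 1.69 × 10^-9 m, v = Zαc/n = 5.47 × 10^5 m/s
f = v/(2πr) = 5.15 × 10^13 Hz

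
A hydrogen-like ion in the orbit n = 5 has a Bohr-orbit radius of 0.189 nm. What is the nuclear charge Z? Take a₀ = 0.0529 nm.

r_n = n²a₀/Z ⇒ Z = n²a₀/r = 5² × 0.0529 / 0.189 ≈ 7.00
Z = 7

7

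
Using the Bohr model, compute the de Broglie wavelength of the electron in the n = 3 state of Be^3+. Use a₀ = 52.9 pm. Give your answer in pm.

249 pm

The Bohr quantisation condition is nλ = 2πr_n.
r_n = n²a₀/Z = 119 pm
λ = 2πr_n/n = 2π·119/3 = 249 pm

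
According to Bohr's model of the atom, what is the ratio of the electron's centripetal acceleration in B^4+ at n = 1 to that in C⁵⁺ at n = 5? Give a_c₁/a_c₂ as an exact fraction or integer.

a_c ∝ Z^3 · n^-4
a_c₁/a_c₂ = (5/6)^3 · (1/5)^-4 = 78125/216

78125/216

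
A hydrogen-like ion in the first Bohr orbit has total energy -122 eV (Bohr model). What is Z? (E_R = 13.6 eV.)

E_n = −E_R Z²/n² ⇒ Z² = −E_n n²/E_R = 122 × 1² / 13.6 ≈ 8.97
Z = 3

3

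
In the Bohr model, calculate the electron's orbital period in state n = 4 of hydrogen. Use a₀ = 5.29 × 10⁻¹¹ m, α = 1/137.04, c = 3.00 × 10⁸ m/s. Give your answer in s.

9.72 × 10⁻¹⁵ s

r = n²a₀/Z = 4²·5.29 × 10⁻¹¹/1 = 8.46 × 10⁻¹⁰ m
v = Zαc/n = 1·0.00730·3.00 × 10⁸/4 = 5.47 × 10⁵ m/s
T = 2πr/v = 9.72 × 10⁻¹⁵ s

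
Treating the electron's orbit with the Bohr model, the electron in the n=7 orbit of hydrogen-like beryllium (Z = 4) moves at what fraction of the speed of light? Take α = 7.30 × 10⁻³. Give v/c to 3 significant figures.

v_n = Zαc/n, so v/c = Zα/n = 4 × 0.00730 / 7 = 0.00417

0.00417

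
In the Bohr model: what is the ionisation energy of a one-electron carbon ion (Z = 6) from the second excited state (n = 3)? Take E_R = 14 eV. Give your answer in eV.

56 eV

E_n = −E_R·Z²/n² = −14 × 6²/3² eV = -56 eV
Ionisation energy = −E_n = 56 eV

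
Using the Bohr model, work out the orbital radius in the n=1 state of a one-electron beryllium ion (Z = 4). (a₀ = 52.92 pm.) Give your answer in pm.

13.23 pm

r_n = n²a₀/Z = 1² × 52.92 / 4
    = 1 × 52.92 / 4 = 13.23 pm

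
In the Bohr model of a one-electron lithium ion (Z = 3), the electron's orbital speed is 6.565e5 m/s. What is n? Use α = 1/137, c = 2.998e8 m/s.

v_n = Zαc/n ⇒ n = Zαc/v = 3 × 0.007299 × 2.998e8 / 6.565e5 ≈ 10.00
n = 10

10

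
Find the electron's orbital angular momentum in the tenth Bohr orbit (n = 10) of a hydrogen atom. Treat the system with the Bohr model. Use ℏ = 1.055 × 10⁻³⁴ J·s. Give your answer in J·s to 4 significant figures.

L_n = nℏ = 10 × 1.055 × 10⁻³⁴ = 1.055 × 10⁻³³ J·s

1.055 × 10⁻³³ J·s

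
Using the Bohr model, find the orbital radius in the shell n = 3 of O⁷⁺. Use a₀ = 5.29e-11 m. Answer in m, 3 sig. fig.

r_n = n²a₀/Z = 3² × 5.29e-11 / 8
    = 9 × 5.29e-11 / 8 = 5.95e-11 m

5.95e-11 m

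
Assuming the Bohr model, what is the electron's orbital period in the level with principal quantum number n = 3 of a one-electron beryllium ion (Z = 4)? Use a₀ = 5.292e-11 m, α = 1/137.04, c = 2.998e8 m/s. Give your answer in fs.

r = n²a₀/Z = 3²·5.292e-11/4 = 1.191e-10 m
v = Zαc/n = 4·0.007297·2.998e8/3 = 2.917e6 m/s
T = 2πr/v = 2.565e-16 s = 0.2565 fs

0.2565 fs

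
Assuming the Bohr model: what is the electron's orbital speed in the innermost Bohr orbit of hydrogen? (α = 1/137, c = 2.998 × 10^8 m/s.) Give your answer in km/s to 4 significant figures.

v_n = Zαc/n = 1 × 0.007299 × 2.998 × 10^8 / 1
    = 2188 km/s

2188 km/s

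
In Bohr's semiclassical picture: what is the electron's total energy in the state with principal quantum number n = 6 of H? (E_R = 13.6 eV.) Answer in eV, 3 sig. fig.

-0.378 eV

E_n = −E_R·Z²/n² = −13.6 × 1²/6² = -0.378 eV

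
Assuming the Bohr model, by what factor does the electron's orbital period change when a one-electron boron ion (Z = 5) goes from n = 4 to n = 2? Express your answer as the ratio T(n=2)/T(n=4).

T ∝ Z^-2 · n^3; with Z fixed, T ∝ n^3.
T(n=2)/T(n=4) = (2/4)^3 = 1/8

1/8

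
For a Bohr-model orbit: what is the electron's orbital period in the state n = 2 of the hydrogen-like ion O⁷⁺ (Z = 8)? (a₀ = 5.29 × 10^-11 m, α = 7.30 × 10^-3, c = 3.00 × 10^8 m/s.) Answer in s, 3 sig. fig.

1.90 × 10^-17 s

r = n²a₀/Z = 2²·5.29 × 10^-11/8 = 2.65 × 10^-11 m
v = Zαc/n = 8·0.00730·3.00 × 10^8/2 = 8.76 × 10^6 m/s
T = 2πr/v = 1.90 × 10^-17 s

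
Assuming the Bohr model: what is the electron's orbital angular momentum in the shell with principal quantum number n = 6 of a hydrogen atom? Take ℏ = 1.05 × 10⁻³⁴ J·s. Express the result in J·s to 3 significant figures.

L_n = nℏ = 6 × 1.05 × 10⁻³⁴ = 6.30 × 10⁻³⁴ J·s

6.30 × 10⁻³⁴ J·s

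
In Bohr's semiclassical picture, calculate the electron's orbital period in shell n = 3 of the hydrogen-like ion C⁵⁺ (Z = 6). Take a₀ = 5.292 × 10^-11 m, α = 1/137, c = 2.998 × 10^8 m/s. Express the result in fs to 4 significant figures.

r = n²a₀/Z = 3²·5.292 × 10^-11/6 = 7.938 × 10^-11 m
v = Zαc/n = 6·0.007299·2.998 × 10^8/3 = 4.377 × 10^6 m/s
T = 2πr/v = 1.140 × 10^-16 s = 0.1140 fs

0.1140 fs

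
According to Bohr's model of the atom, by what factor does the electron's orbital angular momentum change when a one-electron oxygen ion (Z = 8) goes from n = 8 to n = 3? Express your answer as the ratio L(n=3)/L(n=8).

L = nℏ depends only on n, so L ∝ n.
L(n=3)/L(n=8) = (3/8)^1 = 3/8

3/8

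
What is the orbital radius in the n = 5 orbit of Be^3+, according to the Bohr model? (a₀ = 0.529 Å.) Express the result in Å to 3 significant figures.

r_n = n²a₀/Z = 5² × 0.529 / 4
    = 25 × 0.529 / 4 = 3.31 Å

3.31 Å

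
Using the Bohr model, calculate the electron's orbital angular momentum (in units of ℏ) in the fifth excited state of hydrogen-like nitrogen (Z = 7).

6

L_n = nℏ, so L/ℏ = n = 6.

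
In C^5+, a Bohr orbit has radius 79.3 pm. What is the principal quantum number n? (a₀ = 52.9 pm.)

r_n = n²a₀/Z ⇒ n² = rZ/a₀ = 79.3 × 6 / 52.9 ≈ 8.99
n = 3

3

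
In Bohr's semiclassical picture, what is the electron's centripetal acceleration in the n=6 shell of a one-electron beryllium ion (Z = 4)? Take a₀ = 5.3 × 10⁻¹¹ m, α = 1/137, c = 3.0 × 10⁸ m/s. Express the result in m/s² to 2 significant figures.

r = n²a₀/Z = 4.8 × 10⁻¹⁰ m, v = Zαc/n = 1.5 × 10⁶ m/s
a = v²/r = (1.5 × 10⁶)² / 4.8 × 10⁻¹⁰ = 4.5 × 10²¹ m/s²

4.5 × 10²¹ m/s²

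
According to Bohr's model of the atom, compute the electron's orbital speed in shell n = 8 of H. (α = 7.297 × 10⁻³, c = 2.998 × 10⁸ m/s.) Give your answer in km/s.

273.5 km/s

v_n = Zαc/n = 1 × 0.007297 × 2.998 × 10⁸ / 8
    = 273.5 km/s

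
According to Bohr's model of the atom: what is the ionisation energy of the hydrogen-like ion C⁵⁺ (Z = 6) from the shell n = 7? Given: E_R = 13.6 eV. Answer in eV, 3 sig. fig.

9.99 eV

E_n = −E_R·Z²/n² = −13.6 × 6²/7² eV = -9.99 eV
Ionisation energy = −E_n = 9.99 eV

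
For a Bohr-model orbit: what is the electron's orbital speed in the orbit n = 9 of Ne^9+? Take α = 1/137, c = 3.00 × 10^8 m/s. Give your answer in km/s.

2430 km/s

v_n = Zαc/n = 10 × 0.00730 × 3.00 × 10^8 / 9
    = 2430 km/s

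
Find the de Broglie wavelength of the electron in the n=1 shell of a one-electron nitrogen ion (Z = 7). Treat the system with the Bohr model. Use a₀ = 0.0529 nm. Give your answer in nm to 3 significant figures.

The Bohr quantisation condition is nλ = 2πr_n.
r_n = n²a₀/Z = 0.00756 nm
λ = 2πr_n/n = 2π·0.00756/1 = 0.0475 nm

0.0475 nm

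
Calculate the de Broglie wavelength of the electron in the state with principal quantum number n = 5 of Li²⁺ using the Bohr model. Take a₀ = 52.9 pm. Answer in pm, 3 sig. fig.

The Bohr quantisation condition is nλ = 2πr_n.
r_n = n²a₀/Z = 441 pm
λ = 2πr_n/n = 2π·441/5 = 554 pm

554 pm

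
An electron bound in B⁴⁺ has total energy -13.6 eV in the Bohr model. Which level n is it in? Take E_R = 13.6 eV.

5

E_n = −E_R Z²/n² ⇒ n² = E_R Z²/(−E_n) = 13.6 × 5² / 13.6 ≈ 25.00
n = 5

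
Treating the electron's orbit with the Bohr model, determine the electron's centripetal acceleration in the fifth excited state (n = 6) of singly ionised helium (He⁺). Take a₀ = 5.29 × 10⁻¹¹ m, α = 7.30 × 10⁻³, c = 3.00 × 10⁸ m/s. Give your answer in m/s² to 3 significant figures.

r = n²a₀/Z = 9.52 × 10⁻¹⁰ m, v = Zαc/n = 7.30 × 10⁵ m/s
a = v²/r = (7.30 × 10⁵)² / 9.52 × 10⁻¹⁰ = 5.60 × 10²⁰ m/s²

5.60 × 10²⁰ m/s²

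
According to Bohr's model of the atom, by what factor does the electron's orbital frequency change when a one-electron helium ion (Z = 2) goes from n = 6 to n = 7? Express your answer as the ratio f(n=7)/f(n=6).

216/343

f ∝ Z^2 · n^-3; with Z fixed, f ∝ n^-3.
f(n=7)/f(n=6) = (7/6)^-3 = 216/343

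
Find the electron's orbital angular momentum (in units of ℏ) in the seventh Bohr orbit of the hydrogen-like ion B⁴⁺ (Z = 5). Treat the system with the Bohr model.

L_n = nℏ, so L/ℏ = n = 7.

7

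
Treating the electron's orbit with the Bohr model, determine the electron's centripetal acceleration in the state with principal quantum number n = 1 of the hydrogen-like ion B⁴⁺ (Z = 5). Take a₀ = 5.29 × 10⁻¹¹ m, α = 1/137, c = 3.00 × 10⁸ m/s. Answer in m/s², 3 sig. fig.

1.13 × 10²⁵ m/s²

r = n²a₀/Z = 1.06 × 10⁻¹¹ m, v = Zαc/n = 1.09 × 10⁷ m/s
a = v²/r = (1.09 × 10⁷)² / 1.06 × 10⁻¹¹ = 1.13 × 10²⁵ m/s²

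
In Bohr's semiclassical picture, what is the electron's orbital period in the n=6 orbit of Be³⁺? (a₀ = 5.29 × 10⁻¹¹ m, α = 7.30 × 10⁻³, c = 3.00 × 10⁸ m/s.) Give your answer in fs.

2.05 fs

r = n²a₀/Z = 6²·5.29 × 10⁻¹¹/4 = 4.76 × 10⁻¹⁰ m
v = Zαc/n = 4·0.00730·3.00 × 10⁸/6 = 1.46 × 10⁶ m/s
T = 2πr/v = 2.05 × 10⁻¹⁵ s = 2.05 fs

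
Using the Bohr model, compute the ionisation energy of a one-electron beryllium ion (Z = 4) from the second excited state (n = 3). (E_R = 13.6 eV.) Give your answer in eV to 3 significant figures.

E_n = −E_R·Z²/n² = −13.6 × 4²/3² eV = -24.2 eV
Ionisation energy = −E_n = 24.2 eV

24.2 eV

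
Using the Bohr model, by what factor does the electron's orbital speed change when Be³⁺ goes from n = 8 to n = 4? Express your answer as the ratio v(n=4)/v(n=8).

v ∝ Z^1 · n^-1; with Z fixed, v ∝ n^-1.
v(n=4)/v(n=8) = (4/8)^-1 = 2

2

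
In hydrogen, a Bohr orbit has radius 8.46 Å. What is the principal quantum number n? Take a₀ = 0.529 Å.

r_n = n²a₀/Z ⇒ n² = rZ/a₀ = 8.46 × 1 / 0.529 ≈ 15.99
n = 4

4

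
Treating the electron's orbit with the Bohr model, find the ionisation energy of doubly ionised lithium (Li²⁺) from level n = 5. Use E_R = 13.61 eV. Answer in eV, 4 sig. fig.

4.900 eV

E_n = −E_R·Z²/n² = −13.61 × 3²/5² eV = -4.900 eV
Ionisation energy = −E_n = 4.900 eV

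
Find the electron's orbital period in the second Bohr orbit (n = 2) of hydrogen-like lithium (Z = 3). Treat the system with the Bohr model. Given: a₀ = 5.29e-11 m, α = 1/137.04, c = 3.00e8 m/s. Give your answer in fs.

r = n²a₀/Z = 2²·5.29e-11/3 = 7.05e-11 m
v = Zαc/n = 3·0.00730·3.00e8/2 = 3.28e6 m/s
T = 2πr/v = 1.35e-16 s = 0.135 fs

0.135 fs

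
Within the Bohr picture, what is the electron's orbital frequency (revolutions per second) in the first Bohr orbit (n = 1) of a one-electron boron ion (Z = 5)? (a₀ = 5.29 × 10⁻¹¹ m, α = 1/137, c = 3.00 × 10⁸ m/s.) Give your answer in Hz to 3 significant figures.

1.65 × 10¹⁷ Hz

r = n²a₀/Z = 1.06 × 10⁻¹¹ m, v = Zαc/n = 1.09 × 10⁷ m/s
f = v/(2πr) = 1.65 × 10¹⁷ Hz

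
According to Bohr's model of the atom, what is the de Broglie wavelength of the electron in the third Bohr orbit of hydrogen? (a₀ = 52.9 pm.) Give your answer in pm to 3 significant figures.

997 pm

The Bohr quantisation condition is nλ = 2πr_n.
r_n = n²a₀/Z = 476 pm
λ = 2πr_n/n = 2π·476/3 = 997 pm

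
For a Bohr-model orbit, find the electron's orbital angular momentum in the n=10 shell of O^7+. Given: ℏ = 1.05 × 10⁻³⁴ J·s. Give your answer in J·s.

L_n = nℏ = 10 × 1.05 × 10⁻³⁴ = 1.05 × 10⁻³³ J·s

1.05 × 10⁻³³ J·s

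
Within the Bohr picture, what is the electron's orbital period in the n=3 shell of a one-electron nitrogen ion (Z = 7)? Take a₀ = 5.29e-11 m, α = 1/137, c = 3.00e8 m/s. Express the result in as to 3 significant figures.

r = n²a₀/Z = 3²·5.29e-11/7 = 6.80e-11 m
v = Zαc/n = 7·0.00730·3.00e8/3 = 5.11e6 m/s
T = 2πr/v = 8.36e-17 s = 83.6 as

83.6 as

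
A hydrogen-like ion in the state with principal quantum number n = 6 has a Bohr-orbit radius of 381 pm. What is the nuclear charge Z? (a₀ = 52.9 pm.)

5

r_n = n²a₀/Z ⇒ Z = n²a₀/r = 6² × 52.9 / 381 ≈ 5.00
Z = 5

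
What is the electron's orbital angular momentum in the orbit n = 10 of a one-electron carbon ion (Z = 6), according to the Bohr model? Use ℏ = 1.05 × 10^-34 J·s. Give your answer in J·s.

L_n = nℏ = 10 × 1.05 × 10^-34 = 1.05 × 10^-33 J·s

1.05 × 10^-33 J·s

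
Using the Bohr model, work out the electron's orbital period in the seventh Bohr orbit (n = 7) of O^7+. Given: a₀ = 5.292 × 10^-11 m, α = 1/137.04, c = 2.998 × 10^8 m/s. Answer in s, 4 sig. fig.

8.146 × 10^-16 s

r = n²a₀/Z = 7²·5.292 × 10^-11/8 = 3.241 × 10^-10 m
v = Zαc/n = 8·0.007297·2.998 × 10^8/7 = 2.500 × 10^6 m/s
T = 2πr/v = 8.146 × 10^-16 s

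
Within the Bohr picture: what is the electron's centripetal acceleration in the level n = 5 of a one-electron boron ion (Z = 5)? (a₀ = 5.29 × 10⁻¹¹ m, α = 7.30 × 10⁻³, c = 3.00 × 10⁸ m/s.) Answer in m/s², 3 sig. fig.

1.81 × 10²² m/s²

r = n²a₀/Z = 2.64 × 10⁻¹⁰ m, v = Zαc/n = 2.19 × 10⁶ m/s
a = v²/r = (2.19 × 10⁶)² / 2.64 × 10⁻¹⁰ = 1.81 × 10²² m/s²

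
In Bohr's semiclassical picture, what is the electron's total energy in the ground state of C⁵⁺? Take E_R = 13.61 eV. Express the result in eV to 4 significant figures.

-490.0 eV

E_n = −E_R·Z²/n² = −13.61 × 6²/1² = -490.0 eV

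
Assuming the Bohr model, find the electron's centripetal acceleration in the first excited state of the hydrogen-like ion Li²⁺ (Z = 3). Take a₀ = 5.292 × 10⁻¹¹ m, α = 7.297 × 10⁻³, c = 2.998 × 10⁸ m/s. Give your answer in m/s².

1.526 × 10²³ m/s²

r = n²a₀/Z = 7.056 × 10⁻¹¹ m, v = Zαc/n = 3.281 × 10⁶ m/s
a = v²/r = (3.281 × 10⁶)² / 7.056 × 10⁻¹¹ = 1.526 × 10²³ m/s²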